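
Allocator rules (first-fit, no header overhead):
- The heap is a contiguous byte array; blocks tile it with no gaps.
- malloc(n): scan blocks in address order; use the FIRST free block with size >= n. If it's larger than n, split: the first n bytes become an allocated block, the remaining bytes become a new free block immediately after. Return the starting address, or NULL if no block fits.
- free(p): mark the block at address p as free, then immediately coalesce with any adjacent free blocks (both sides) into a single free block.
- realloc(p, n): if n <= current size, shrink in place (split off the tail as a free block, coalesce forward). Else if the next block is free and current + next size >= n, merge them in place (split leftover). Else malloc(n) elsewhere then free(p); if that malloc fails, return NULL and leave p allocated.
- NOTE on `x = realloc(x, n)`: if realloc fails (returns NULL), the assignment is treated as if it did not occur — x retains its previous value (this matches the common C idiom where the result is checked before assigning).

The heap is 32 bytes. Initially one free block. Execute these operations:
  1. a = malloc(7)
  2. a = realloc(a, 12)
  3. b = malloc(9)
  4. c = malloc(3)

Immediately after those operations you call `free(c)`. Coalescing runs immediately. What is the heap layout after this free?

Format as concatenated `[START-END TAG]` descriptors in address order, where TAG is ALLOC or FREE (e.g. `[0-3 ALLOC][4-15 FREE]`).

Op 1: a = malloc(7) -> a = 0; heap: [0-6 ALLOC][7-31 FREE]
Op 2: a = realloc(a, 12) -> a = 0; heap: [0-11 ALLOC][12-31 FREE]
Op 3: b = malloc(9) -> b = 12; heap: [0-11 ALLOC][12-20 ALLOC][21-31 FREE]
Op 4: c = malloc(3) -> c = 21; heap: [0-11 ALLOC][12-20 ALLOC][21-23 ALLOC][24-31 FREE]
free(c): c = 21 -> block [21-23 ALLOC]; mark free, coalesce with adjacent free neighbors -> [0-11 ALLOC][12-20 ALLOC][21-31 FREE]

Answer: [0-11 ALLOC][12-20 ALLOC][21-31 FREE]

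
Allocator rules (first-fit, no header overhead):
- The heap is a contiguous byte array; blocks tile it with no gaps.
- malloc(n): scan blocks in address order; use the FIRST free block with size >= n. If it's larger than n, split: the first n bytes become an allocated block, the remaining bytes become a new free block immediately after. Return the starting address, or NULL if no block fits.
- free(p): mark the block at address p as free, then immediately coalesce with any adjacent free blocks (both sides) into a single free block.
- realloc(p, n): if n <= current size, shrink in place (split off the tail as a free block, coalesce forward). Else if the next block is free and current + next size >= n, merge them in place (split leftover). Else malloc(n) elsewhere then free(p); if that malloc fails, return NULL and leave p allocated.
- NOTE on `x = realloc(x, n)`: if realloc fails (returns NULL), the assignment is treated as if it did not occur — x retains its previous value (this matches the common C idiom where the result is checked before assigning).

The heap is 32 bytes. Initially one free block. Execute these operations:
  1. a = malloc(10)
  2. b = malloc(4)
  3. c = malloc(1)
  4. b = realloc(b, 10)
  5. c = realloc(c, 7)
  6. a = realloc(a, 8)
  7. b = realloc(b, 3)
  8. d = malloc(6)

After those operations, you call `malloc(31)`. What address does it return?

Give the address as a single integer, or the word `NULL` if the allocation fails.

Answer: NULL

Derivation:
Op 1: a = malloc(10) -> a = 0; heap: [0-9 ALLOC][10-31 FREE]
Op 2: b = malloc(4) -> b = 10; heap: [0-9 ALLOC][10-13 ALLOC][14-31 FREE]
Op 3: c = malloc(1) -> c = 14; heap: [0-9 ALLOC][10-13 ALLOC][14-14 ALLOC][15-31 FREE]
Op 4: b = realloc(b, 10) -> b = 15; heap: [0-9 ALLOC][10-13 FREE][14-14 ALLOC][15-24 ALLOC][25-31 FREE]
Op 5: c = realloc(c, 7) -> c = 25; heap: [0-9 ALLOC][10-14 FREE][15-24 ALLOC][25-31 ALLOC]
Op 6: a = realloc(a, 8) -> a = 0; heap: [0-7 ALLOC][8-14 FREE][15-24 ALLOC][25-31 ALLOC]
Op 7: b = realloc(b, 3) -> b = 15; heap: [0-7 ALLOC][8-14 FREE][15-17 ALLOC][18-24 FREE][25-31 ALLOC]
Op 8: d = malloc(6) -> d = 8; heap: [0-7 ALLOC][8-13 ALLOC][14-14 FREE][15-17 ALLOC][18-24 FREE][25-31 ALLOC]
malloc(31): first-fit scan over [0-7 ALLOC][8-13 ALLOC][14-14 FREE][15-17 ALLOC][18-24 FREE][25-31 ALLOC] -> NULL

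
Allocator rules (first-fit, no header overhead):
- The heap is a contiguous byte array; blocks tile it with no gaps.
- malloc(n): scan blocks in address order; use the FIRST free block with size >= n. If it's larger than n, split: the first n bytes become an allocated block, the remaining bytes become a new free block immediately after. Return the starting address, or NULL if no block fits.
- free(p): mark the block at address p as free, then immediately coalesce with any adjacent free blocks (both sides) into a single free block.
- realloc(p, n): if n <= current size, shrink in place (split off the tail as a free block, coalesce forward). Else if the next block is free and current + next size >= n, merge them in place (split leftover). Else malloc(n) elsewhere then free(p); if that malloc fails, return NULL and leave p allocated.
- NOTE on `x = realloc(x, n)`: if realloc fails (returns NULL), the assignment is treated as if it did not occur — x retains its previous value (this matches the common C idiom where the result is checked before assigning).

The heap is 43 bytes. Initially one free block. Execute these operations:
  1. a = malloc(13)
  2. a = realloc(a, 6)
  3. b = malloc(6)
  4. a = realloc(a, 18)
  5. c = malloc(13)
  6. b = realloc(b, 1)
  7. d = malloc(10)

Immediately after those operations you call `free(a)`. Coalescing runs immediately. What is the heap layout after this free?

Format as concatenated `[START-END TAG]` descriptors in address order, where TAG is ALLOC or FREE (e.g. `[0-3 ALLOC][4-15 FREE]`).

Op 1: a = malloc(13) -> a = 0; heap: [0-12 ALLOC][13-42 FREE]
Op 2: a = realloc(a, 6) -> a = 0; heap: [0-5 ALLOC][6-42 FREE]
Op 3: b = malloc(6) -> b = 6; heap: [0-5 ALLOC][6-11 ALLOC][12-42 FREE]
Op 4: a = realloc(a, 18) -> a = 12; heap: [0-5 FREE][6-11 ALLOC][12-29 ALLOC][30-42 FREE]
Op 5: c = malloc(13) -> c = 30; heap: [0-5 FREE][6-11 ALLOC][12-29 ALLOC][30-42 ALLOC]
Op 6: b = realloc(b, 1) -> b = 6; heap: [0-5 FREE][6-6 ALLOC][7-11 FREE][12-29 ALLOC][30-42 ALLOC]
Op 7: d = malloc(10) -> d = NULL; heap: [0-5 FREE][6-6 ALLOC][7-11 FREE][12-29 ALLOC][30-42 ALLOC]
free(a): a = 12 -> block [12-29 ALLOC]; mark free, coalesce with adjacent free neighbors -> [0-5 FREE][6-6 ALLOC][7-29 FREE][30-42 ALLOC]

Answer: [0-5 FREE][6-6 ALLOC][7-29 FREE][30-42 ALLOC]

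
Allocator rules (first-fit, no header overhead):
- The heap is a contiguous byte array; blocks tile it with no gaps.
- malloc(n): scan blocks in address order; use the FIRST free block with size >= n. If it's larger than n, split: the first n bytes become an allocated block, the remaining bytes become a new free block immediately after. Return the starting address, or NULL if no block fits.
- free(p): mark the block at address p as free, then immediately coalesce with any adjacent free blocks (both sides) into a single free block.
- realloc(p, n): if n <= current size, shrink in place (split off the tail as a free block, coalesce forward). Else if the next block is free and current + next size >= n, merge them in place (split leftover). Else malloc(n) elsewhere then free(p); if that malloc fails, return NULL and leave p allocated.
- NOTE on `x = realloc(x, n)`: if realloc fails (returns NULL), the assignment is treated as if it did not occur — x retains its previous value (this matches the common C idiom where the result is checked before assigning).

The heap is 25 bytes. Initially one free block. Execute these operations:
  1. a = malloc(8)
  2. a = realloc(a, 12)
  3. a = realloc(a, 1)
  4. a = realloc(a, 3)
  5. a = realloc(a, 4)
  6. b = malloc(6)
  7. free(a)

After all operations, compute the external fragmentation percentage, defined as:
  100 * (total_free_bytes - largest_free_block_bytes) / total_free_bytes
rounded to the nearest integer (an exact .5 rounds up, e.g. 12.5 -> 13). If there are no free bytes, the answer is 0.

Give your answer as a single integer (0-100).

Answer: 21

Derivation:
Op 1: a = malloc(8) -> a = 0; heap: [0-7 ALLOC][8-24 FREE]
Op 2: a = realloc(a, 12) -> a = 0; heap: [0-11 ALLOC][12-24 FREE]
Op 3: a = realloc(a, 1) -> a = 0; heap: [0-0 ALLOC][1-24 FREE]
Op 4: a = realloc(a, 3) -> a = 0; heap: [0-2 ALLOC][3-24 FREE]
Op 5: a = realloc(a, 4) -> a = 0; heap: [0-3 ALLOC][4-24 FREE]
Op 6: b = malloc(6) -> b = 4; heap: [0-3 ALLOC][4-9 ALLOC][10-24 FREE]
Op 7: free(a) -> (freed a); heap: [0-3 FREE][4-9 ALLOC][10-24 FREE]
Free blocks: [4 15] total_free=19 largest=15 -> 100*(19-15)/19 = 400/19 ≈ 21.053 -> rounds to 21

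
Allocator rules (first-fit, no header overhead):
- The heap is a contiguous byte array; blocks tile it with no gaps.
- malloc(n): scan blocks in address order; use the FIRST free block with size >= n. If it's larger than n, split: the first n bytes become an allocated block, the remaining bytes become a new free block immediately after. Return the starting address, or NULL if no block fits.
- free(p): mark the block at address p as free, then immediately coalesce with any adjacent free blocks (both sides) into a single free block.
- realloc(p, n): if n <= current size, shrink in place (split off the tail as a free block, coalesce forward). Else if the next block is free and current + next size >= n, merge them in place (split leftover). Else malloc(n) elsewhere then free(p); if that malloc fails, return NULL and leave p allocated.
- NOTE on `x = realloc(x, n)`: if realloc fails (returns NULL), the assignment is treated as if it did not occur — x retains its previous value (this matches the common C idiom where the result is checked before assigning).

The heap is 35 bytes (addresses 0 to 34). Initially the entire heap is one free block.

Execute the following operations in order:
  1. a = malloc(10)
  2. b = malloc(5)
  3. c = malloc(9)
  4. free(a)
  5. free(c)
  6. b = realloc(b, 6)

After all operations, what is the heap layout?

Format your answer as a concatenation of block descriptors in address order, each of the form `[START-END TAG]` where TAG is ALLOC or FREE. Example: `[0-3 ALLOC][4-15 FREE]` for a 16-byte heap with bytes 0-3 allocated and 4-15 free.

Answer: [0-9 FREE][10-15 ALLOC][16-34 FREE]

Derivation:
Op 1: a = malloc(10) -> a = 0; heap: [0-9 ALLOC][10-34 FREE]
Op 2: b = malloc(5) -> b = 10; heap: [0-9 ALLOC][10-14 ALLOC][15-34 FREE]
Op 3: c = malloc(9) -> c = 15; heap: [0-9 ALLOC][10-14 ALLOC][15-23 ALLOC][24-34 FREE]
Op 4: free(a) -> (freed a); heap: [0-9 FREE][10-14 ALLOC][15-23 ALLOC][24-34 FREE]
Op 5: free(c) -> (freed c); heap: [0-9 FREE][10-14 ALLOC][15-34 FREE]
Op 6: b = realloc(b, 6) -> b = 10; heap: [0-9 FREE][10-15 ALLOC][16-34 FREE]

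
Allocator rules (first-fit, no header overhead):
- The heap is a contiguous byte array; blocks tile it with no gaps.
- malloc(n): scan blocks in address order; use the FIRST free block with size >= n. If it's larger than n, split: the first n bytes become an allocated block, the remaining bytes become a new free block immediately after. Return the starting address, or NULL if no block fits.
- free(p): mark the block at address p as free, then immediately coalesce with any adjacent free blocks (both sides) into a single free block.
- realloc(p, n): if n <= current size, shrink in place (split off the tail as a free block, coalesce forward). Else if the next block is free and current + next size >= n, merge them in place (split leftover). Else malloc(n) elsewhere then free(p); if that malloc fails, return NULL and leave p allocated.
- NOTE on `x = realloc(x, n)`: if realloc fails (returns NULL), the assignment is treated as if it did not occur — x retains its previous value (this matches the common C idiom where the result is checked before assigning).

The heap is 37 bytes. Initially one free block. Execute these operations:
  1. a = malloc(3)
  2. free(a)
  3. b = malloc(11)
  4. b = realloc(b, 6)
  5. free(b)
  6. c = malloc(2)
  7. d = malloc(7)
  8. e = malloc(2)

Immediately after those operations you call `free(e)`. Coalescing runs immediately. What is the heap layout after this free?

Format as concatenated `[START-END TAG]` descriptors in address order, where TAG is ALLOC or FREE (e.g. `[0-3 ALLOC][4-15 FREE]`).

Op 1: a = malloc(3) -> a = 0; heap: [0-2 ALLOC][3-36 FREE]
Op 2: free(a) -> (freed a); heap: [0-36 FREE]
Op 3: b = malloc(11) -> b = 0; heap: [0-10 ALLOC][11-36 FREE]
Op 4: b = realloc(b, 6) -> b = 0; heap: [0-5 ALLOC][6-36 FREE]
Op 5: free(b) -> (freed b); heap: [0-36 FREE]
Op 6: c = malloc(2) -> c = 0; heap: [0-1 ALLOC][2-36 FREE]
Op 7: d = malloc(7) -> d = 2; heap: [0-1 ALLOC][2-8 ALLOC][9-36 FREE]
Op 8: e = malloc(2) -> e = 9; heap: [0-1 ALLOC][2-8 ALLOC][9-10 ALLOC][11-36 FREE]
free(e): e = 9 -> block [9-10 ALLOC]; mark free, coalesce with adjacent free neighbors -> [0-1 ALLOC][2-8 ALLOC][9-36 FREE]

Answer: [0-1 ALLOC][2-8 ALLOC][9-36 FREE]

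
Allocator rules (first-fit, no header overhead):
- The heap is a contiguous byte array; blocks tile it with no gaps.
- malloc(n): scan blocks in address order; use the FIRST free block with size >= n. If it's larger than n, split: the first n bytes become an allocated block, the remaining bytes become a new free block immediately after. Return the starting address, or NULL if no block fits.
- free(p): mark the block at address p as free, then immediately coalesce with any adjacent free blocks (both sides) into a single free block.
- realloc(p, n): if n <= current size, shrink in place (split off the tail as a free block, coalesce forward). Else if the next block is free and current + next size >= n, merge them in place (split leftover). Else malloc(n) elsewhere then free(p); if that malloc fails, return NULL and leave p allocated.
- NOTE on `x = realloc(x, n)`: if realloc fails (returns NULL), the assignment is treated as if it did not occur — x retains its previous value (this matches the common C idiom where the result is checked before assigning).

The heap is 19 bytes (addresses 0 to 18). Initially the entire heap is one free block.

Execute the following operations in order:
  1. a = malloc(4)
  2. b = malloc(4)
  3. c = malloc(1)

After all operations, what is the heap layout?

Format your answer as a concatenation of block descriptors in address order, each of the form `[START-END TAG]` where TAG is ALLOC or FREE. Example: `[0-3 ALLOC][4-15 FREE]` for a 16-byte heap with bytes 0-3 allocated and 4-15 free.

Answer: [0-3 ALLOC][4-7 ALLOC][8-8 ALLOC][9-18 FREE]

Derivation:
Op 1: a = malloc(4) -> a = 0; heap: [0-3 ALLOC][4-18 FREE]
Op 2: b = malloc(4) -> b = 4; heap: [0-3 ALLOC][4-7 ALLOC][8-18 FREE]
Op 3: c = malloc(1) -> c = 8; heap: [0-3 ALLOC][4-7 ALLOC][8-8 ALLOC][9-18 FREE]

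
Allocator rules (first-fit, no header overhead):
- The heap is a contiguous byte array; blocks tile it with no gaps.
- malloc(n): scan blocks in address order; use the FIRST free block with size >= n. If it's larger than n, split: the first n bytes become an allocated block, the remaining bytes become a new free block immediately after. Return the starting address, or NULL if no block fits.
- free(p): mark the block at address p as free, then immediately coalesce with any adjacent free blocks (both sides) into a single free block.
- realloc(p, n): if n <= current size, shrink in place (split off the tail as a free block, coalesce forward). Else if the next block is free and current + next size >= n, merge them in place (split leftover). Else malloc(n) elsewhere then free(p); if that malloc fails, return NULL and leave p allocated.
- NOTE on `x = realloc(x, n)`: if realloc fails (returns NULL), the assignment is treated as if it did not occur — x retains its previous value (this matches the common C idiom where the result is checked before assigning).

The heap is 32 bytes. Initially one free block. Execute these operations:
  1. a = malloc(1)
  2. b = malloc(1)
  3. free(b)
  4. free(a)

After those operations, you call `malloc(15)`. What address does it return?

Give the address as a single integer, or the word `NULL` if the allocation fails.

Answer: 0

Derivation:
Op 1: a = malloc(1) -> a = 0; heap: [0-0 ALLOC][1-31 FREE]
Op 2: b = malloc(1) -> b = 1; heap: [0-0 ALLOC][1-1 ALLOC][2-31 FREE]
Op 3: free(b) -> (freed b); heap: [0-0 ALLOC][1-31 FREE]
Op 4: free(a) -> (freed a); heap: [0-31 FREE]
malloc(15): first-fit scan over [0-31 FREE] -> 0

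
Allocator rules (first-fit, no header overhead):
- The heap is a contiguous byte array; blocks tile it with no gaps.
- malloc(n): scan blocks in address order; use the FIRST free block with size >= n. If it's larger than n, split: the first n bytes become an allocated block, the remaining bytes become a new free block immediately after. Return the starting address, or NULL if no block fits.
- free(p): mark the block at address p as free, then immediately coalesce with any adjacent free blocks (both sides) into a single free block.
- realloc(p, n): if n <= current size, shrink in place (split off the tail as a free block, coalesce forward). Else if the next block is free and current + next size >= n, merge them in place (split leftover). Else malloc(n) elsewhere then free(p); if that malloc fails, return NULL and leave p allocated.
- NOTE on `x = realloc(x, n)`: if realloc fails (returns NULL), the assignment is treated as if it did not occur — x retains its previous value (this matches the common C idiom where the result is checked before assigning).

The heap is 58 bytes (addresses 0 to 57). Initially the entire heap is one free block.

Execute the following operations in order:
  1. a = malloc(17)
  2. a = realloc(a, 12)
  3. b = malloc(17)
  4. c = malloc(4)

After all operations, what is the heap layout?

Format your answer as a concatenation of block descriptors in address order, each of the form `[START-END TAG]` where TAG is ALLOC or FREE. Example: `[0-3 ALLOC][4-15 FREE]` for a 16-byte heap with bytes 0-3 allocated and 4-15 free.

Answer: [0-11 ALLOC][12-28 ALLOC][29-32 ALLOC][33-57 FREE]

Derivation:
Op 1: a = malloc(17) -> a = 0; heap: [0-16 ALLOC][17-57 FREE]
Op 2: a = realloc(a, 12) -> a = 0; heap: [0-11 ALLOC][12-57 FREE]
Op 3: b = malloc(17) -> b = 12; heap: [0-11 ALLOC][12-28 ALLOC][29-57 FREE]
Op 4: c = malloc(4) -> c = 29; heap: [0-11 ALLOC][12-28 ALLOC][29-32 ALLOC][33-57 FREE]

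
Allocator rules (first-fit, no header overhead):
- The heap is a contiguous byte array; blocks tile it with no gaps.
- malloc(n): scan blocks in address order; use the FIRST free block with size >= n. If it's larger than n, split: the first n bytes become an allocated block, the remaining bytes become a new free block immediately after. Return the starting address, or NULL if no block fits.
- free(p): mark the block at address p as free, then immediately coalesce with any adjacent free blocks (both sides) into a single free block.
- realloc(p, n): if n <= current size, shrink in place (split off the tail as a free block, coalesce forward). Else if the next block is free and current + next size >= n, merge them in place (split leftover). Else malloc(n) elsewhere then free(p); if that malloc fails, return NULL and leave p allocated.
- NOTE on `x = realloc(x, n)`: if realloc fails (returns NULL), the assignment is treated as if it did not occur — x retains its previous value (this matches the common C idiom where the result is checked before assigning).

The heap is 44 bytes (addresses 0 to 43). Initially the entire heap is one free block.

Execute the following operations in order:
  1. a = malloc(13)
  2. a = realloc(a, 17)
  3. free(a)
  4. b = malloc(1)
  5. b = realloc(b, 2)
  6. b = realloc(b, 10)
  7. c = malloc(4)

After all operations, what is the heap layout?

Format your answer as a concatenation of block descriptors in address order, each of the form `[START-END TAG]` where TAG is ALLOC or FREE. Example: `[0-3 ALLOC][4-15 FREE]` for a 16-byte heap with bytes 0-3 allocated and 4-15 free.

Op 1: a = malloc(13) -> a = 0; heap: [0-12 ALLOC][13-43 FREE]
Op 2: a = realloc(a, 17) -> a = 0; heap: [0-16 ALLOC][17-43 FREE]
Op 3: free(a) -> (freed a); heap: [0-43 FREE]
Op 4: b = malloc(1) -> b = 0; heap: [0-0 ALLOC][1-43 FREE]
Op 5: b = realloc(b, 2) -> b = 0; heap: [0-1 ALLOC][2-43 FREE]
Op 6: b = realloc(b, 10) -> b = 0; heap: [0-9 ALLOC][10-43 FREE]
Op 7: c = malloc(4) -> c = 10; heap: [0-9 ALLOC][10-13 ALLOC][14-43 FREE]

Answer: [0-9 ALLOC][10-13 ALLOC][14-43 FREE]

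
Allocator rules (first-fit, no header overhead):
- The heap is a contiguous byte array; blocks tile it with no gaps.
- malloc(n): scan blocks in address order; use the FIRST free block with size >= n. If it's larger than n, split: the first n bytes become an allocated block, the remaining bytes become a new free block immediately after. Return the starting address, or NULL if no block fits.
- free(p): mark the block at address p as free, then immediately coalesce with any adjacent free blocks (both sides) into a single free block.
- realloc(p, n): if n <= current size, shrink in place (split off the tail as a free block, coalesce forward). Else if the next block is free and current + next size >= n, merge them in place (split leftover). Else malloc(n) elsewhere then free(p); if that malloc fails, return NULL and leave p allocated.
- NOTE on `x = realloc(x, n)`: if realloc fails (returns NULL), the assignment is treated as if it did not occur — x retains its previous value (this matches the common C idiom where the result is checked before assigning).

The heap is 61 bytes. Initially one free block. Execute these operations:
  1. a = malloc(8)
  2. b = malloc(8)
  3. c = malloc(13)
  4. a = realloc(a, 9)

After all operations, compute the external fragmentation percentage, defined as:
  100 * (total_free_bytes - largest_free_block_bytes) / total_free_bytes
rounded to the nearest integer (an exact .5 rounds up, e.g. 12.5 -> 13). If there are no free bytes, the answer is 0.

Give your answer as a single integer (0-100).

Op 1: a = malloc(8) -> a = 0; heap: [0-7 ALLOC][8-60 FREE]
Op 2: b = malloc(8) -> b = 8; heap: [0-7 ALLOC][8-15 ALLOC][16-60 FREE]
Op 3: c = malloc(13) -> c = 16; heap: [0-7 ALLOC][8-15 ALLOC][16-28 ALLOC][29-60 FREE]
Op 4: a = realloc(a, 9) -> a = 29; heap: [0-7 FREE][8-15 ALLOC][16-28 ALLOC][29-37 ALLOC][38-60 FREE]
Free blocks: [8 23] total_free=31 largest=23 -> 100*(31-23)/31 = 800/31 ≈ 25.806 -> rounds to 26

Answer: 26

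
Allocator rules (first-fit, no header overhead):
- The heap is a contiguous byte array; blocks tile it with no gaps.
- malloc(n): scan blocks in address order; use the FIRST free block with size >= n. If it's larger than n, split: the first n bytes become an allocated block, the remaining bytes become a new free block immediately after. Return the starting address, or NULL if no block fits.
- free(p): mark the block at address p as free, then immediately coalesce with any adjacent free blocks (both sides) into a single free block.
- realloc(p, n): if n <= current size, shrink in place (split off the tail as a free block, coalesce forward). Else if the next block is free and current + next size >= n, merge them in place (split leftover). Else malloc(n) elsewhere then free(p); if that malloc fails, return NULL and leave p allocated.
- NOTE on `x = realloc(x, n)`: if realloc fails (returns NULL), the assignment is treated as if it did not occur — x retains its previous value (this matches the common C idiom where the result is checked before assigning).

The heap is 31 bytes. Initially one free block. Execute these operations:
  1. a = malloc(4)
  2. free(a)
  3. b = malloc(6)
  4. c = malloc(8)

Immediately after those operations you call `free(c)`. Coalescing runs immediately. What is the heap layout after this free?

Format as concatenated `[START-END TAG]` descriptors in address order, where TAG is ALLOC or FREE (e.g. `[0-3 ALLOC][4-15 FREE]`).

Op 1: a = malloc(4) -> a = 0; heap: [0-3 ALLOC][4-30 FREE]
Op 2: free(a) -> (freed a); heap: [0-30 FREE]
Op 3: b = malloc(6) -> b = 0; heap: [0-5 ALLOC][6-30 FREE]
Op 4: c = malloc(8) -> c = 6; heap: [0-5 ALLOC][6-13 ALLOC][14-30 FREE]
free(c): c = 6 -> block [6-13 ALLOC]; mark free, coalesce with adjacent free neighbors -> [0-5 ALLOC][6-30 FREE]

Answer: [0-5 ALLOC][6-30 FREE]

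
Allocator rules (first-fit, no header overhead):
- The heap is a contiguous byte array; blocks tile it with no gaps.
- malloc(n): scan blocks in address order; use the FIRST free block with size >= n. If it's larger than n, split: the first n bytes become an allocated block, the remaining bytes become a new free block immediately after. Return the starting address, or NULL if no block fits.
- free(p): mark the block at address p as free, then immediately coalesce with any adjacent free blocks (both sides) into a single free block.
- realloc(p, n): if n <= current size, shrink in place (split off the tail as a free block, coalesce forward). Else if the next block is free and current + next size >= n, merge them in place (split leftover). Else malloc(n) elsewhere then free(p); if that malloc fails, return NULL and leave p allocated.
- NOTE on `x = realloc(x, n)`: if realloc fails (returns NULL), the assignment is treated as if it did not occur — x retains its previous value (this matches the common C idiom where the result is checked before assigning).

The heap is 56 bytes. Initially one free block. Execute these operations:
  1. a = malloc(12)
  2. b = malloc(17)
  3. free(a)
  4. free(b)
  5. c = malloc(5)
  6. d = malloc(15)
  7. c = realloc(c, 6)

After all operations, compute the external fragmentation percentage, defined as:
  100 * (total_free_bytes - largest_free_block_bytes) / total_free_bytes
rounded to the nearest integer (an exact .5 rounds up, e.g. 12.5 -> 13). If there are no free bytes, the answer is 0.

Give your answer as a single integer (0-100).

Op 1: a = malloc(12) -> a = 0; heap: [0-11 ALLOC][12-55 FREE]
Op 2: b = malloc(17) -> b = 12; heap: [0-11 ALLOC][12-28 ALLOC][29-55 FREE]
Op 3: free(a) -> (freed a); heap: [0-11 FREE][12-28 ALLOC][29-55 FREE]
Op 4: free(b) -> (freed b); heap: [0-55 FREE]
Op 5: c = malloc(5) -> c = 0; heap: [0-4 ALLOC][5-55 FREE]
Op 6: d = malloc(15) -> d = 5; heap: [0-4 ALLOC][5-19 ALLOC][20-55 FREE]
Op 7: c = realloc(c, 6) -> c = 20; heap: [0-4 FREE][5-19 ALLOC][20-25 ALLOC][26-55 FREE]
Free blocks: [5 30] total_free=35 largest=30 -> 100*(35-30)/35 = 500/35 ≈ 14.286 -> rounds to 14

Answer: 14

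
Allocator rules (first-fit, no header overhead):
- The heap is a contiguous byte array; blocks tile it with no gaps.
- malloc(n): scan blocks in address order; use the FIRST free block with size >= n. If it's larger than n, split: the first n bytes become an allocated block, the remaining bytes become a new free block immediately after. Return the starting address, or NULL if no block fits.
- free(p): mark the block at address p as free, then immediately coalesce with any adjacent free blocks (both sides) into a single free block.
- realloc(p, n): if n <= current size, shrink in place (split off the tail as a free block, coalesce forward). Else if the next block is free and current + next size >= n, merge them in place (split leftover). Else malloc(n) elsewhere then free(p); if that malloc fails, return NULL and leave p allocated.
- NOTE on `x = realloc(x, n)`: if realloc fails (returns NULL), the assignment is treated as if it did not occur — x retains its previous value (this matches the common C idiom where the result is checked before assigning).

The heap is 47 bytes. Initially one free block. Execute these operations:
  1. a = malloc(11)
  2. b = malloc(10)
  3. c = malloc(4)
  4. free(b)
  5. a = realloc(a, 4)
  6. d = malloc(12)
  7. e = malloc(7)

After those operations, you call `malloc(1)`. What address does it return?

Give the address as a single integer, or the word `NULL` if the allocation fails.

Answer: 16

Derivation:
Op 1: a = malloc(11) -> a = 0; heap: [0-10 ALLOC][11-46 FREE]
Op 2: b = malloc(10) -> b = 11; heap: [0-10 ALLOC][11-20 ALLOC][21-46 FREE]
Op 3: c = malloc(4) -> c = 21; heap: [0-10 ALLOC][11-20 ALLOC][21-24 ALLOC][25-46 FREE]
Op 4: free(b) -> (freed b); heap: [0-10 ALLOC][11-20 FREE][21-24 ALLOC][25-46 FREE]
Op 5: a = realloc(a, 4) -> a = 0; heap: [0-3 ALLOC][4-20 FREE][21-24 ALLOC][25-46 FREE]
Op 6: d = malloc(12) -> d = 4; heap: [0-3 ALLOC][4-15 ALLOC][16-20 FREE][21-24 ALLOC][25-46 FREE]
Op 7: e = malloc(7) -> e = 25; heap: [0-3 ALLOC][4-15 ALLOC][16-20 FREE][21-24 ALLOC][25-31 ALLOC][32-46 FREE]
malloc(1): first-fit scan over [0-3 ALLOC][4-15 ALLOC][16-20 FREE][21-24 ALLOC][25-31 ALLOC][32-46 FREE] -> 16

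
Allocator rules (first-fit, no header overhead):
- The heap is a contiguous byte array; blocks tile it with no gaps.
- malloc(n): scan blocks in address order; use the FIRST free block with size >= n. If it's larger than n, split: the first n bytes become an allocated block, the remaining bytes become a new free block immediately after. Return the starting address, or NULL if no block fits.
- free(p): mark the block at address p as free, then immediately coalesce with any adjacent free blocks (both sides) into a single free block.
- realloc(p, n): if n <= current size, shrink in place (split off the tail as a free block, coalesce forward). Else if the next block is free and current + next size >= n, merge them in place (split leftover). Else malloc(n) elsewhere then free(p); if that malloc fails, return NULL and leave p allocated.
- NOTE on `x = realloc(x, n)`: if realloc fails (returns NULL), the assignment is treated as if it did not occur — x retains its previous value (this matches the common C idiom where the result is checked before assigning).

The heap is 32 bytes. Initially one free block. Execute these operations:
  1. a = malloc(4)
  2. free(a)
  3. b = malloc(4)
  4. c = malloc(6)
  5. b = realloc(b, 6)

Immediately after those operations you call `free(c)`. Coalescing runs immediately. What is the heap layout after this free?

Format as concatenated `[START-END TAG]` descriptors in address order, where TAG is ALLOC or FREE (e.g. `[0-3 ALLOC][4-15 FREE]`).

Answer: [0-9 FREE][10-15 ALLOC][16-31 FREE]

Derivation:
Op 1: a = malloc(4) -> a = 0; heap: [0-3 ALLOC][4-31 FREE]
Op 2: free(a) -> (freed a); heap: [0-31 FREE]
Op 3: b = malloc(4) -> b = 0; heap: [0-3 ALLOC][4-31 FREE]
Op 4: c = malloc(6) -> c = 4; heap: [0-3 ALLOC][4-9 ALLOC][10-31 FREE]
Op 5: b = realloc(b, 6) -> b = 10; heap: [0-3 FREE][4-9 ALLOC][10-15 ALLOC][16-31 FREE]
free(c): c = 4 -> block [4-9 ALLOC]; mark free, coalesce with adjacent free neighbors -> [0-9 FREE][10-15 ALLOC][16-31 FREE]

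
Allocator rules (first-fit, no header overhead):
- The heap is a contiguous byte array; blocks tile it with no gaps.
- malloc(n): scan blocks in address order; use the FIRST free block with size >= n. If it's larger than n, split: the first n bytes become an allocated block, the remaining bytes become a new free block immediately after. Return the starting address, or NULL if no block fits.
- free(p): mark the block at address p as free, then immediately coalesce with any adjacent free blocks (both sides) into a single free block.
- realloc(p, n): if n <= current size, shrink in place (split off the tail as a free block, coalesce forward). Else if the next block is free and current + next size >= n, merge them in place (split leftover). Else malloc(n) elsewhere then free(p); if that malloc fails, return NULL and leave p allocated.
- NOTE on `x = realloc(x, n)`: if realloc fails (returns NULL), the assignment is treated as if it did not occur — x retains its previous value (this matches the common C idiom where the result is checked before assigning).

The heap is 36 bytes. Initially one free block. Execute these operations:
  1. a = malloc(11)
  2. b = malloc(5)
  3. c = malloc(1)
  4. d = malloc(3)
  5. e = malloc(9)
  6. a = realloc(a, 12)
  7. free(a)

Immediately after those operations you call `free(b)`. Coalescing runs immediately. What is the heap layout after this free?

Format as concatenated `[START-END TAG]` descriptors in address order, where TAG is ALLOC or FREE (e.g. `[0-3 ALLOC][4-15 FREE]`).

Op 1: a = malloc(11) -> a = 0; heap: [0-10 ALLOC][11-35 FREE]
Op 2: b = malloc(5) -> b = 11; heap: [0-10 ALLOC][11-15 ALLOC][16-35 FREE]
Op 3: c = malloc(1) -> c = 16; heap: [0-10 ALLOC][11-15 ALLOC][16-16 ALLOC][17-35 FREE]
Op 4: d = malloc(3) -> d = 17; heap: [0-10 ALLOC][11-15 ALLOC][16-16 ALLOC][17-19 ALLOC][20-35 FREE]
Op 5: e = malloc(9) -> e = 20; heap: [0-10 ALLOC][11-15 ALLOC][16-16 ALLOC][17-19 ALLOC][20-28 ALLOC][29-35 FREE]
Op 6: a = realloc(a, 12) -> NULL (a unchanged); heap: [0-10 ALLOC][11-15 ALLOC][16-16 ALLOC][17-19 ALLOC][20-28 ALLOC][29-35 FREE]
Op 7: free(a) -> (freed a); heap: [0-10 FREE][11-15 ALLOC][16-16 ALLOC][17-19 ALLOC][20-28 ALLOC][29-35 FREE]
free(b): b = 11 -> block [11-15 ALLOC]; mark free, coalesce with adjacent free neighbors -> [0-15 FREE][16-16 ALLOC][17-19 ALLOC][20-28 ALLOC][29-35 FREE]

Answer: [0-15 FREE][16-16 ALLOC][17-19 ALLOC][20-28 ALLOC][29-35 FREE]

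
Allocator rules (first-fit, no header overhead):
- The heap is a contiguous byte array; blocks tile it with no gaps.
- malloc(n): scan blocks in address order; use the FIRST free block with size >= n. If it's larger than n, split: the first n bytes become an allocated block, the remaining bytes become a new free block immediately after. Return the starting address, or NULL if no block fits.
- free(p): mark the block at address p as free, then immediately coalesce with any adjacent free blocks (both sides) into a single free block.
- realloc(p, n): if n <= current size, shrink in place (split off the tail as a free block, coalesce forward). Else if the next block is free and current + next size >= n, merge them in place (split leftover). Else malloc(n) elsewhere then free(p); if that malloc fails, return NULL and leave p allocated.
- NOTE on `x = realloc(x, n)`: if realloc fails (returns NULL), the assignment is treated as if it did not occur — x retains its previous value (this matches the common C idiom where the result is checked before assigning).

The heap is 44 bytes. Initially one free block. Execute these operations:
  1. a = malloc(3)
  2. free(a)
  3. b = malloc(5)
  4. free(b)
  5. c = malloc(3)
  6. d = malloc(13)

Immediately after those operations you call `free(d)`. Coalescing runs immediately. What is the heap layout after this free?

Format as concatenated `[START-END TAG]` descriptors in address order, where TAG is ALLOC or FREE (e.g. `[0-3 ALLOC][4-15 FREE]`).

Answer: [0-2 ALLOC][3-43 FREE]

Derivation:
Op 1: a = malloc(3) -> a = 0; heap: [0-2 ALLOC][3-43 FREE]
Op 2: free(a) -> (freed a); heap: [0-43 FREE]
Op 3: b = malloc(5) -> b = 0; heap: [0-4 ALLOC][5-43 FREE]
Op 4: free(b) -> (freed b); heap: [0-43 FREE]
Op 5: c = malloc(3) -> c = 0; heap: [0-2 ALLOC][3-43 FREE]
Op 6: d = malloc(13) -> d = 3; heap: [0-2 ALLOC][3-15 ALLOC][16-43 FREE]
free(d): d = 3 -> block [3-15 ALLOC]; mark free, coalesce with adjacent free neighbors -> [0-2 ALLOC][3-43 FREE]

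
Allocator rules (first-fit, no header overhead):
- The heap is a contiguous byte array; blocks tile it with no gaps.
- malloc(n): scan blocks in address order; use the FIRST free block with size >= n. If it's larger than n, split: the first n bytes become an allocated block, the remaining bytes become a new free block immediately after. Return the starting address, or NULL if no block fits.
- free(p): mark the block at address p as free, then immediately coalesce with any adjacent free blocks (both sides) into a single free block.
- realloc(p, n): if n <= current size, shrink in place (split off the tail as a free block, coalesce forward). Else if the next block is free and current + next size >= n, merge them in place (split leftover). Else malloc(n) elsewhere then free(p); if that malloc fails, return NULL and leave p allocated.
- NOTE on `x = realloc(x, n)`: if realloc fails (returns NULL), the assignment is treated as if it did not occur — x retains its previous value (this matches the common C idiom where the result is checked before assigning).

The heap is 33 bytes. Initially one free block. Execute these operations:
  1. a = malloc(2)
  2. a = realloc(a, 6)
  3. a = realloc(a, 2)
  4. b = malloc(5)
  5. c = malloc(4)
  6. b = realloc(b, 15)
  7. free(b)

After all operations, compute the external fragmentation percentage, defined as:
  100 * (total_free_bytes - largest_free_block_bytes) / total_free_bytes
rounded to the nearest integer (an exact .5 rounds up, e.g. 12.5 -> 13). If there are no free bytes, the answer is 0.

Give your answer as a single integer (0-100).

Op 1: a = malloc(2) -> a = 0; heap: [0-1 ALLOC][2-32 FREE]
Op 2: a = realloc(a, 6) -> a = 0; heap: [0-5 ALLOC][6-32 FREE]
Op 3: a = realloc(a, 2) -> a = 0; heap: [0-1 ALLOC][2-32 FREE]
Op 4: b = malloc(5) -> b = 2; heap: [0-1 ALLOC][2-6 ALLOC][7-32 FREE]
Op 5: c = malloc(4) -> c = 7; heap: [0-1 ALLOC][2-6 ALLOC][7-10 ALLOC][11-32 FREE]
Op 6: b = realloc(b, 15) -> b = 11; heap: [0-1 ALLOC][2-6 FREE][7-10 ALLOC][11-25 ALLOC][26-32 FREE]
Op 7: free(b) -> (freed b); heap: [0-1 ALLOC][2-6 FREE][7-10 ALLOC][11-32 FREE]
Free blocks: [5 22] total_free=27 largest=22 -> 100*(27-22)/27 = 500/27 ≈ 18.519 -> rounds to 19

Answer: 19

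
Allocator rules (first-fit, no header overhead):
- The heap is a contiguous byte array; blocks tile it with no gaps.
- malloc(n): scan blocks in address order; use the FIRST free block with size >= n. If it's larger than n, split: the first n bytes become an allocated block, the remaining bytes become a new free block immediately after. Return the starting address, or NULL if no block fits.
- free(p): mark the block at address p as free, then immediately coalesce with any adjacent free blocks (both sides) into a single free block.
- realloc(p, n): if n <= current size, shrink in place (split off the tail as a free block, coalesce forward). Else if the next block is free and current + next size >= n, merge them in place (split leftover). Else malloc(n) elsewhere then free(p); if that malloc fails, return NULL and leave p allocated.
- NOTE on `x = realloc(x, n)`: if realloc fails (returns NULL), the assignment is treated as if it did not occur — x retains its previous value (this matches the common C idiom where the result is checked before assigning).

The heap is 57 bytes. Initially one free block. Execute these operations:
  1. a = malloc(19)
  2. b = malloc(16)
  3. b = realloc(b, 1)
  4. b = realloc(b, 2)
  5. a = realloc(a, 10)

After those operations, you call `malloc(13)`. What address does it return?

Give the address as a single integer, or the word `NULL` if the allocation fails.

Answer: 21

Derivation:
Op 1: a = malloc(19) -> a = 0; heap: [0-18 ALLOC][19-56 FREE]
Op 2: b = malloc(16) -> b = 19; heap: [0-18 ALLOC][19-34 ALLOC][35-56 FREE]
Op 3: b = realloc(b, 1) -> b = 19; heap: [0-18 ALLOC][19-19 ALLOC][20-56 FREE]
Op 4: b = realloc(b, 2) -> b = 19; heap: [0-18 ALLOC][19-20 ALLOC][21-56 FREE]
Op 5: a = realloc(a, 10) -> a = 0; heap: [0-9 ALLOC][10-18 FREE][19-20 ALLOC][21-56 FREE]
malloc(13): first-fit scan over [0-9 ALLOC][10-18 FREE][19-20 ALLOC][21-56 FREE] -> 21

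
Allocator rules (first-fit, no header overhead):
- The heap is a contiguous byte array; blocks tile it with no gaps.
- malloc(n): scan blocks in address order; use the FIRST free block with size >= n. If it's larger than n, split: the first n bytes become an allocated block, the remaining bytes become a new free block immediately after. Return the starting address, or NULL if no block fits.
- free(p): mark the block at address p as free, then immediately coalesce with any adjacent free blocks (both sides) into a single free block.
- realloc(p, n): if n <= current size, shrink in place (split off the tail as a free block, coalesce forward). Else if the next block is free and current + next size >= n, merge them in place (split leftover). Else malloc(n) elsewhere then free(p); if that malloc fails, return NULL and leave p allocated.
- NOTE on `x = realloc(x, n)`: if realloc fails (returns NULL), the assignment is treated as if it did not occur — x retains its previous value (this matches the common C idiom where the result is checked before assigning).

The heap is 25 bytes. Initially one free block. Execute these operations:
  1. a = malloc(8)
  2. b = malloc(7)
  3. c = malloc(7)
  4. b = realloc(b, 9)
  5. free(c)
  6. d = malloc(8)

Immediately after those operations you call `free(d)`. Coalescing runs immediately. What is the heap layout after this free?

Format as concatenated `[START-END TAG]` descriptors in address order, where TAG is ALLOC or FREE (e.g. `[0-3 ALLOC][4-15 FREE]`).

Op 1: a = malloc(8) -> a = 0; heap: [0-7 ALLOC][8-24 FREE]
Op 2: b = malloc(7) -> b = 8; heap: [0-7 ALLOC][8-14 ALLOC][15-24 FREE]
Op 3: c = malloc(7) -> c = 15; heap: [0-7 ALLOC][8-14 ALLOC][15-21 ALLOC][22-24 FREE]
Op 4: b = realloc(b, 9) -> NULL (b unchanged); heap: [0-7 ALLOC][8-14 ALLOC][15-21 ALLOC][22-24 FREE]
Op 5: free(c) -> (freed c); heap: [0-7 ALLOC][8-14 ALLOC][15-24 FREE]
Op 6: d = malloc(8) -> d = 15; heap: [0-7 ALLOC][8-14 ALLOC][15-22 ALLOC][23-24 FREE]
free(d): d = 15 -> block [15-22 ALLOC]; mark free, coalesce with adjacent free neighbors -> [0-7 ALLOC][8-14 ALLOC][15-24 FREE]

Answer: [0-7 ALLOC][8-14 ALLOC][15-24 FREE]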